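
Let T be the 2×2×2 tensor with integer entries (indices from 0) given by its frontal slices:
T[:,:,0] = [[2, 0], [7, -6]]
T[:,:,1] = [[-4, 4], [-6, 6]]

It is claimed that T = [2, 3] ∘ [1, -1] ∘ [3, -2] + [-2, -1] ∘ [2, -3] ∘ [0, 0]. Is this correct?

No

Reconstruct entry (0,0,0) from the claimed factors: Σₗ aₗ[0]bₗ[0]cₗ[0] = (2)·(1)·(3) + (-2)·(2)·(0) = 6, but T[0,0,0] = 2. The claim is false.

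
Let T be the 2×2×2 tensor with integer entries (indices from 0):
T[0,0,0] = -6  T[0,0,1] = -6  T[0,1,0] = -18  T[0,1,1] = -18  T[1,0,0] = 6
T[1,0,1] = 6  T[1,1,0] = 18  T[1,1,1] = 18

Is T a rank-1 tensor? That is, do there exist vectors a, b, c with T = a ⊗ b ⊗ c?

Yes

If T = a ⊗ b ⊗ c then every fibre of T is a multiple of the corresponding factor, so read the factors off the fibres through the nonzero entry T[0,0,0] = -6.
The mode-1 fibre T[:,0,0] = [-6, 6] gives a = [1, -1] (primitive direction); the mode-2 fibre T[0,:,0] = [-6, -18] gives b = [1, 3]; then c[k] = T[0,0,k] / (a[0]·b[0]) = [-6, -6] / 1 = [-6, -6].
Expanding [1, -1] ⊗ [1, 3] ⊗ [-6, -6] reproduces all 8 entries of T, so T = [1, -1] ⊗ [1, 3] ⊗ [-6, -6] and rank(T) ≤ 1.
Equivalently every frontal slice T[:,:,k] is c[k] times the rank-1 matrix [1, -1] ⊗ [1, 3]. So T has rank 1 (it is nonzero).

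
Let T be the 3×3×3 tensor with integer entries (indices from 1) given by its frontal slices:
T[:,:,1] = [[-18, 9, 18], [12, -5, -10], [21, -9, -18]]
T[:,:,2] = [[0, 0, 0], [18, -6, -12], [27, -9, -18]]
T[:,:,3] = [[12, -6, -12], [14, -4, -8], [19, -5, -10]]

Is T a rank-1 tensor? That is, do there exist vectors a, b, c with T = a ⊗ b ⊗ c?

No

The mode-1 unfolding of T (rows indexed by i, columns by (j,k) = (1,1), (1,2), (1,3), (2,1), (2,2), (2,3), (3,1), (3,2), (3,3)) is [[-18, 0, 12, 9, 0, -6, 18, 0, -12], [12, 18, 14, -5, -6, -4, -10, -12, -8], [21, 27, 19, -9, -9, -5, -18, -18, -10]].
There the 2×2 minor on rows i ∈ {1, 2}, columns (j,k) ∈ {(1,1), (1,2)} is det [[-18, 0], [12, 18]] = -324 ≠ 0, so this unfolding has rank ≥ 2; CP rank is at least every unfolding rank, so rank(T) ≥ 2.
In particular rank(T) ≥ 2 > 1, so T is not rank-1.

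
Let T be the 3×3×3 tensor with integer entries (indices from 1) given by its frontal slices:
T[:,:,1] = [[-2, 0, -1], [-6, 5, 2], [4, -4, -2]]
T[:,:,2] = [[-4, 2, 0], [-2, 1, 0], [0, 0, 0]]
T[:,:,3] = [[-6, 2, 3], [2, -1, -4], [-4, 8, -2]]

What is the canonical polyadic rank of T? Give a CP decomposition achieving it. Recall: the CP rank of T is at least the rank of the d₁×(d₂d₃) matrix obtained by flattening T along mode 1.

Lower bound: in the mode-1 unfolding of T (rows indexed by i, columns by (j,k)) the 3×3 minor on rows i ∈ {1, 2, 3}, columns (j,k) ∈ {(1,1), (1,2), (2,3)} is det [[-2, -4, 2], [-6, -2, -1], [4, 0, 8]] = -128 ≠ 0, so that unfolding has rank ≥ 3 and hence rank(T) ≥ 3 (CP rank is at least every unfolding rank, though it can be larger).
Upper bound: T is a sum of 3 rank-1 terms, T = (1, -2, 2) ⊗ (2, -2, -1) ⊗ (1, 0, -1) + (1, -1, -2) ⊗ (0, 1, -1) ⊗ (0, 0, -2) + (2, 1, 0) ⊗ (2, -1, 0) ⊗ (-1, -1, -1) (one valid choice — decompositions are not unique — normalised so each a, b is primitive with positive first nonzero entry; check it by expanding all entries), so rank(T) ≤ 3.
These bounds meet, so rank(T) = 3.

rank(T) = 3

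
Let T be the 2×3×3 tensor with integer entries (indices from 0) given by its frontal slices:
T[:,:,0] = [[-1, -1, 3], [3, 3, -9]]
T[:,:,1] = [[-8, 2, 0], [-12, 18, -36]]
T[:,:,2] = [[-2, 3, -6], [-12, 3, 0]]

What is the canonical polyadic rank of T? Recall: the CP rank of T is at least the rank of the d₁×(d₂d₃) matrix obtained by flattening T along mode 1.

2

Lower bound: in the mode-2 unfolding of T (rows indexed by j, columns by (i,k)) the 2×2 minor on rows j ∈ {0, 1}, columns (i,k) ∈ {(0,0), (0,1)} is det [[-1, -8], [-1, 2]] = -10 ≠ 0, so that unfolding has rank ≥ 2 and hence rank(T) ≥ 2 (CP rank is at least every unfolding rank, though it can be larger).
Upper bound: with S_k = T[:,:,k], the two rank-1 terms a₁b₁ᵀ, a₂b₂ᵀ are the rank-1 members of the pencil x·S₀ + y·S₁.
The 2×2 minor of x·S₀ + y·S₁ on rows {0,1}, columns {0,1} is −60·xy − 120·y² = (-60)·(x + 2·y)(y), vanishing at (x:y) = (2:-1) and (1:0).
M₁ = 2·S₀ − S₁ = [[6, -4, 6], [18, -12, 18]] = 2·[1, 3][3, -2, 3]ᵀ and M₂ = S₀ = [[-1, -1, 3], [3, 3, -9]] = −[1, -3][1, 1, -3]ᵀ, so take a₁ = [1, 3], b₁ = [3, -2, 3], a₂ = [1, -3], b₂ = [1, 1, -3].
Each slice is an integer combination of E₁ = a₁b₁ᵀ and E₂ = a₂b₂ᵀ: S₀ = −E₂, S₁ = −2·E₁ − 2·E₂, S₂ = −E₁ + E₂; reading off coefficients, c₁ = [0, -2, -1] and c₂ = [-1, -2, 1].
Hence T = [1, 3] ⊗ [3, -2, 3] ⊗ [0, -2, -1] + [1, -3] ⊗ [1, 1, -3] ⊗ [-1, -2, 1], so rank(T) ≤ 2.
These bounds meet, so rank(T) = 2.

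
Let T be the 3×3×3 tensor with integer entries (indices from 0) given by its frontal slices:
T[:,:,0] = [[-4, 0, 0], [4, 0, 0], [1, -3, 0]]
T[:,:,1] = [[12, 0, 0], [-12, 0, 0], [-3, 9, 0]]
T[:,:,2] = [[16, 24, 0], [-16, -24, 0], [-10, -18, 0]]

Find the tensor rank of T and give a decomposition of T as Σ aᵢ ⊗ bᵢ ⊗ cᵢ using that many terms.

Lower bound: the mode-1 unfolding of T (rows indexed by i, columns by (j,k) = (0,0), (0,1), (0,2), (1,0), (1,1), (1,2), (2,0), (2,1), (2,2)) is [[-4, 12, 16, 0, 0, 24, 0, 0, 0], [4, -12, -16, 0, 0, -24, 0, 0, 0], [1, -3, -10, -3, 9, -18, 0, 0, 0]].
There the 2×2 minor on rows i ∈ {0, 2}, columns (j,k) ∈ {(0,0), (0,2)} is det [[-4, 16], [1, -10]] = 24 ≠ 0, so this unfolding has rank ≥ 2; CP rank is at least every unfolding rank, so rank(T) ≥ 2. (This is only a lower bound: in general the CP rank may exceed every unfolding rank, so we still need to exhibit 2 rank-1 terms summing to T.)
Upper bound — finding two terms. Write S_k = T[:,:,k] for the frontal slices: S₀ = [[-4, 0, 0], [4, 0, 0], [1, -3, 0]], S₁ = [[12, 0, 0], [-12, 0, 0], [-3, 9, 0]], S₂ = [[16, 24, 0], [-16, -24, 0], [-10, -18, 0]].
If T = a₁ ⊗ b₁ ⊗ c₁ + a₂ ⊗ b₂ ⊗ c₂ then each S_k = c₁[k]·a₁b₁ᵀ + c₂[k]·a₂b₂ᵀ. S₀ and S₂ are linearly independent, so a₁b₁ᵀ and a₂b₂ᵀ must span the same plane of matrices: they are the rank-1 matrices of the form x·S₀ + y·S₂.
The 2×2 minor of x·S₀ + y·S₂ on rows {0,2}, columns {0,1} is 12·x² − 48·y² = 12·(x − 2·y)(x + 2·y), vanishing at (x:y) = (2:1) and (2:-1).
M₁ = 2·S₀ + S₂ = [[8, 24, 0], [-8, -24, 0], [-8, -24, 0]] = 8·(1, -1, -1)(1, 3, 0)ᵀ and M₂ = 2·S₀ − S₂ = [[-24, -24, 0], [24, 24, 0], [12, 12, 0]] = (-12)·(2, -2, -1)(1, 1, 0)ᵀ, so take a₁ = (1, -1, -1), b₁ = (1, 3, 0), a₂ = (2, -2, -1), b₂ = (1, 1, 0).
Each slice is an integer combination of E₁ = a₁b₁ᵀ and E₂ = a₂b₂ᵀ: S₀ = 2·E₁ − 3·E₂, S₁ = −6·E₁ + 9·E₂, S₂ = 4·E₁ + 6·E₂; reading off coefficients, c₁ = (2, -6, 4) and c₂ = (-3, 9, 6).
Hence T = (1, -1, -1) ⊗ (1, 3, 0) ⊗ (2, -6, 4) + (2, -2, -1) ⊗ (1, 1, 0) ⊗ (-3, 9, 6), so rank(T) ≤ 2.
These bounds meet, so rank(T) = 2.
Check entry T[0,2,2] = 0: (1)·(0)·(4) + (2)·(0)·(6) = 0.

rank(T) = 2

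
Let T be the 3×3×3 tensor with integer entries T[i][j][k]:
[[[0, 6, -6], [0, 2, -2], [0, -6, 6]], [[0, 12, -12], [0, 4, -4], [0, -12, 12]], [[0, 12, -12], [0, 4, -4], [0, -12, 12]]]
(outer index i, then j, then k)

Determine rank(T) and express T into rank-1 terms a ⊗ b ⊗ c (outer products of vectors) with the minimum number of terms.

rank(T) = 1

Lower bound: T ≠ 0 (e.g. T[0,0,1] = 6), so rank(T) ≥ 1.
Upper bound: if T = a ⊗ b ⊗ c then every fibre of T is a multiple of the corresponding factor, so read the factors off the fibres through the nonzero entry T[0,0,1] = 6.
The mode-1 fibre T[:,0,1] = [6, 12, 12] gives a = [1, 2, 2] (primitive direction); the mode-2 fibre T[0,:,1] = [6, 2, -6] gives b = [3, 1, -3]; then c[k] = T[0,0,k] / (a[0]·b[0]) = [0, 6, -6] / 3 = [0, 2, -2].
Expanding [1, 2, 2] ⊗ [3, 1, -3] ⊗ [0, 2, -2] reproduces all 27 entries of T, so T = [1, 2, 2] ⊗ [3, 1, -3] ⊗ [0, 2, -2] and rank(T) ≤ 1.
These bounds meet, so rank(T) = 1.
Check entry T[1,1,0] = 0: (2)·(1)·(0) = 0.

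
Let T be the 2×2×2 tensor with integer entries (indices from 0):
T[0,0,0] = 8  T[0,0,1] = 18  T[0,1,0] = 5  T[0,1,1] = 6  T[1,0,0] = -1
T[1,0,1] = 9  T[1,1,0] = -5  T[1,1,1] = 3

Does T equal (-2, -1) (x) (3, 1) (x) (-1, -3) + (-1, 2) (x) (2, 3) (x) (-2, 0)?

No

Reconstruct entry (0,0,0) from the claimed factors: Σₗ aₗ[0]bₗ[0]cₗ[0] = (-2)·(3)·(-1) + (-1)·(2)·(-2) = 10, but T[0,0,0] = 8. The claim is false.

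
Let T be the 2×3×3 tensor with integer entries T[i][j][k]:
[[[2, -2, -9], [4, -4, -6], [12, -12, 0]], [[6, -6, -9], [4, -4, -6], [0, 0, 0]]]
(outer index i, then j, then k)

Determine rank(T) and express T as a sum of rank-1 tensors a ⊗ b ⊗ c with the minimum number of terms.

rank(T) = 2

Lower bound: in the mode-2 unfolding of T (rows indexed by j, columns by (i,k)) the 2×2 minor on rows j ∈ {0, 1}, columns (i,k) ∈ {(0,0), (0,2)} is det [[2, -9], [4, -6]] = 24 ≠ 0, so that unfolding has rank ≥ 2 and hence rank(T) ≥ 2 (CP rank is at least every unfolding rank, though it can be larger).
Upper bound: with S_k = T[:,:,k], the two rank-1 terms a₁b₁ᵀ, a₂b₂ᵀ are the rank-1 members of the pencil x·S₀ + y·S₂.
The 2×2 minor of x·S₀ + y·S₂ on rows {0,1}, columns {0,1} is −16·x² + 24·xy = (-8)·(2·x − 3·y)(x), vanishing at (x:y) = (3:2) and (0:1).
M₁ = 3·S₀ + 2·S₂ = [[-12, 0, 36], [0, 0, 0]] = (-12)·(1, 0)(1, 0, -3)ᵀ and M₂ = S₂ = [[-9, -6, 0], [-9, -6, 0]] = (-3)·(1, 1)(3, 2, 0)ᵀ, so take a₁ = (1, 0), b₁ = (1, 0, -3), a₂ = (1, 1), b₂ = (3, 2, 0).
Each slice is an integer combination of E₁ = a₁b₁ᵀ and E₂ = a₂b₂ᵀ: S₀ = −4·E₁ + 2·E₂, S₁ = 4·E₁ − 2·E₂, S₂ = −3·E₂; reading off coefficients, c₁ = (-4, 4, 0) and c₂ = (2, -2, -3).
Hence T = (1, 0) ⊗ (1, 0, -3) ⊗ (-4, 4, 0) + (1, 1) ⊗ (3, 2, 0) ⊗ (2, -2, -3), so rank(T) ≤ 2.
These bounds meet, so rank(T) = 2.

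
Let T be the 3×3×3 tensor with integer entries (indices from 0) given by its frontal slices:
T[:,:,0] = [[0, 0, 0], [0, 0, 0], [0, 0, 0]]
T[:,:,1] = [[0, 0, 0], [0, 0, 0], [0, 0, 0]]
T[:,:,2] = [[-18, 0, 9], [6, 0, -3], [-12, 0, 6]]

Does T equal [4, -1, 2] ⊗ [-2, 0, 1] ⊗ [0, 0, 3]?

Reconstruct entry (0,0,2) from the claimed factors: Σₗ aₗ[0]bₗ[0]cₗ[2] = (4)·(-2)·(3) = -24, but T[0,0,2] = -18. The claim is false.

No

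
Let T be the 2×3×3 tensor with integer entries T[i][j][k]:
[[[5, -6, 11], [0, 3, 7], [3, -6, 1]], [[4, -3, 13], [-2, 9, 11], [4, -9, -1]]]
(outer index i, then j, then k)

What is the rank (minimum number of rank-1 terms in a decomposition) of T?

2

Lower bound: the mode-3 unfolding of T (rows indexed by k, columns by (i,j) = (0,0), (0,1), (0,2), (1,0), (1,1), (1,2)) is [[5, 0, 3, 4, -2, 4], [-6, 3, -6, -3, 9, -9], [11, 7, 1, 13, 11, -1]].
There the 2×2 minor on rows k ∈ {0, 1}, columns (i,j) ∈ {(0,0), (0,1)} is det [[5, 0], [-6, 3]] = 15 ≠ 0, so this unfolding has rank ≥ 2; CP rank is at least every unfolding rank, so rank(T) ≥ 2. (Unfolding ranks only ever bound the CP rank from below — rank(T) can be strictly larger than all of them — so the matching upper bound has to come from an explicit 2-term decomposition.)
Upper bound — finding two terms. Write S_k = T[:,:,k] for the frontal slices: S₀ = [[5, 0, 3], [4, -2, 4]], S₁ = [[-6, 3, -6], [-3, 9, -9]], S₂ = [[11, 7, 1], [13, 11, -1]].
If T = a₁ ∘ b₁ ∘ c₁ + a₂ ∘ b₂ ∘ c₂ then each S_k = c₁[k]·a₁b₁ᵀ + c₂[k]·a₂b₂ᵀ. S₀ and S₁ are linearly independent, so a₁b₁ᵀ and a₂b₂ᵀ must span the same plane of matrices: they are the rank-1 matrices of the form x·S₀ + y·S₁.
The 2×2 minor of x·S₀ + y·S₁ on rows {0,1}, columns {0,1} is −10·x² + 45·xy − 45·y² = (-5)·(2·x − 3·y)(x − 3·y), vanishing at (x:y) = (3:2) and (3:1).
M₁ = 3·S₀ + 2·S₁ = [[3, 6, -3], [6, 12, -6]] = 3·[1, 2][1, 2, -1]ᵀ and M₂ = 3·S₀ + S₁ = [[9, 3, 3], [9, 3, 3]] = 3·[1, 1][3, 1, 1]ᵀ, so take a₁ = [1, 2], b₁ = [1, 2, -1], a₂ = [1, 1], b₂ = [3, 1, 1].
Each slice is an integer combination of E₁ = a₁b₁ᵀ and E₂ = a₂b₂ᵀ: S₀ = −E₁ + 2·E₂, S₁ = 3·E₁ − 3·E₂, S₂ = 2·E₁ + 3·E₂; reading off coefficients, c₁ = [-1, 3, 2] and c₂ = [2, -3, 3].
Hence T = [1, 2] ∘ [1, 2, -1] ∘ [-1, 3, 2] + [1, 1] ∘ [3, 1, 1] ∘ [2, -3, 3], so rank(T) ≤ 2.
These bounds meet, so rank(T) = 2.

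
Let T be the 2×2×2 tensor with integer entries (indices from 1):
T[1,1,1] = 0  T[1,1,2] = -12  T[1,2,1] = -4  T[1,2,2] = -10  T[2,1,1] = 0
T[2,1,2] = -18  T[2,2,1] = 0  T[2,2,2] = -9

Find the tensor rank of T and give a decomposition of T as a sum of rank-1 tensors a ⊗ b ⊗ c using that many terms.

Lower bound: the mode-3 unfolding of T (rows indexed by k, columns by (i,j) = (1,1), (1,2), (2,1), (2,2)) is [[0, -4, 0, 0], [-12, -10, -18, -9]].
There the 2×2 minor on rows k ∈ {1, 2}, columns (i,j) ∈ {(1,1), (1,2)} is det [[0, -4], [-12, -10]] = -48 ≠ 0, so this unfolding has rank ≥ 2; CP rank is at least every unfolding rank, so rank(T) ≥ 2. (This is only a lower bound: in general the CP rank may exceed every unfolding rank, so we still need to exhibit 2 rank-1 terms summing to T.)
Upper bound — finding two terms. Write S_k = T[:,:,k] for the frontal slices: S₁ = [[0, -4], [0, 0]], S₂ = [[-12, -10], [-18, -9]].
If T = a₁ ⊗ b₁ ⊗ c₁ + a₂ ⊗ b₂ ⊗ c₂ then each S_k = c₁[k]·a₁b₁ᵀ + c₂[k]·a₂b₂ᵀ. S₁ and S₂ are linearly independent, so a₁b₁ᵀ and a₂b₂ᵀ must span the same plane of matrices: they are the rank-1 matrices of the form x·S₁ + y·S₂.
det(x·S₁ + y·S₂) is −72·xy − 72·y² = (-72)·(y)(x + y), vanishing at (x:y) = (1:0) and (1:-1).
M₁ = S₁ = [[0, -4], [0, 0]] = (-4)·[1, 0][0, 1]ᵀ and M₂ = S₁ − S₂ = [[12, 6], [18, 9]] = 3·[2, 3][2, 1]ᵀ, so take a₁ = [1, 0], b₁ = [0, 1], a₂ = [2, 3], b₂ = [2, 1].
Each slice is an integer combination of E₁ = a₁b₁ᵀ and E₂ = a₂b₂ᵀ: S₁ = −4·E₁, S₂ = −4·E₁ − 3·E₂; reading off coefficients, c₁ = [-4, -4] and c₂ = [0, -3].
Hence T = [1, 0] ⊗ [0, 1] ⊗ [-4, -4] + [2, 3] ⊗ [2, 1] ⊗ [0, -3], so rank(T) ≤ 2.
These bounds meet, so rank(T) = 2.

rank(T) = 2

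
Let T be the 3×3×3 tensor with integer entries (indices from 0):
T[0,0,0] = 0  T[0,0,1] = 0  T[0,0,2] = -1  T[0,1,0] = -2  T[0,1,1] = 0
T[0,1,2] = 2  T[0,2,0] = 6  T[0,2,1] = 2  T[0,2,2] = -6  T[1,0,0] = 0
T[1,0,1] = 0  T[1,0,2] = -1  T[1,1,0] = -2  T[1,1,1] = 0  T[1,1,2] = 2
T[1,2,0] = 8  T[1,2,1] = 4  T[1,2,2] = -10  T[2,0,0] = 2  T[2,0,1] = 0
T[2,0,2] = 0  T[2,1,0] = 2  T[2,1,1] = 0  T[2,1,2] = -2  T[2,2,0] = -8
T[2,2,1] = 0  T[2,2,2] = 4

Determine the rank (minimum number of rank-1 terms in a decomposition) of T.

Lower bound: the mode-1 unfolding of T (rows indexed by i, columns by (j,k) = (0,0), (0,1), (0,2), (1,0), (1,1), (1,2), (2,0), (2,1), (2,2)) is [[0, 0, -1, -2, 0, 2, 6, 2, -6], [0, 0, -1, -2, 0, 2, 8, 4, -10], [2, 0, 0, 2, 0, -2, -8, 0, 4]].
There the 3×3 minor on rows i ∈ {0, 1, 2}, columns (j,k) ∈ {(0,0), (0,2), (2,0)} is det [[0, -1, 6], [0, -1, 8], [2, 0, -8]] = -4 ≠ 0, so this unfolding has rank ≥ 3; CP rank is at least every unfolding rank, so rank(T) ≥ 3. (Unfolding ranks only ever bound the CP rank from below — rank(T) can be strictly larger than all of them — so the matching upper bound has to come from an explicit 3-term decomposition.)
Upper bound: T is a sum of 3 rank-1 terms, T = [1, 1, -2] (x) [1, 0, -2] (x) [-2, 0, 1] + [1, 1, -1] (x) [1, -1, 0] (x) [2, 0, -2] + [1, 2, 0] (x) [0, 0, 1] (x) [2, 2, -4] (written with every a and b primitive with positive leading entry and the scale carried by c; CP decompositions are not unique, and this one is verified by expanding entrywise), so rank(T) ≤ 3.
These bounds meet, so rank(T) = 3.

3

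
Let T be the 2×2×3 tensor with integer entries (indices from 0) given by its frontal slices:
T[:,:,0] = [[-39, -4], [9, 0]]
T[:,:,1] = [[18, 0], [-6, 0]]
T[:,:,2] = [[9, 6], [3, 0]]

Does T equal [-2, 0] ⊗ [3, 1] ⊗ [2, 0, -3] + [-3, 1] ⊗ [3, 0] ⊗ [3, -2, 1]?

Reconstruct entrywise from the claimed factors. For example, T[1,1,2] = 0 and Σₗ aₗ[1]bₗ[1]cₗ[2] = (0)·(1)·(-3) + (1)·(0)·(1) = 0; checking all 12 entries, every one matches. The claim holds.

Yes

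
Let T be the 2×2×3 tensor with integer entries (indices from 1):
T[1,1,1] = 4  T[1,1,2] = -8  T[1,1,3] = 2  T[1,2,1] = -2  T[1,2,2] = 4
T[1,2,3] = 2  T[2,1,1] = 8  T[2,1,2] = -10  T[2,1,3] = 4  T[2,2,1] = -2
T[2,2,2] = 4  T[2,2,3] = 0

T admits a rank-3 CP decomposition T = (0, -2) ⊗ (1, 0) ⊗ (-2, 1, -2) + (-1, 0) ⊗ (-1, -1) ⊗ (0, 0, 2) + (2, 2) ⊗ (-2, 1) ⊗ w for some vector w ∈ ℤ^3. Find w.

w = (-1, 2, 0)

Subtract the known terms from T to get the rank-1 residual R = (2, 2) ⊗ (-2, 1) ⊗ w, so R[i,j,k] = a[i]·b[j]·w[k]. Pick indices with nonzero a[1]·b[1] = (2)·(-2) = -4. Only the fibre through (1,1,·) is needed: R[1,1,:] = T[1,1,:] − Σₗ aₗ[1]bₗ[1]cₗ = [4, -8, 2] − (0)·(1)·(-2, 1, -2) − (-1)·(-1)·(0, 0, 2) = [4, -8, 0]. Then w[k] = R[1,1,k] / -4 for each k, giving w = [4, -8, 0] / -4 = (-1, 2, 0).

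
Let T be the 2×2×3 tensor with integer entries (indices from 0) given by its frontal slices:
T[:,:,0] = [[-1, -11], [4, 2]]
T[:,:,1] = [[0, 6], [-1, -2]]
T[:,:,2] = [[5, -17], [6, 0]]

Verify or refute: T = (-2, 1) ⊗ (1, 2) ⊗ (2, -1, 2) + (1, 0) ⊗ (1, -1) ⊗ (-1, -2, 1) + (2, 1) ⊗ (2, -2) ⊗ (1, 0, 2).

Yes

Reconstruct entrywise from the claimed factors. For example, T[0,0,0] = -1 and Σₗ aₗ[0]bₗ[0]cₗ[0] = (-2)·(1)·(2) + (1)·(1)·(-1) + (2)·(2)·(1) = -1; checking all 12 entries, every one matches. The claim holds.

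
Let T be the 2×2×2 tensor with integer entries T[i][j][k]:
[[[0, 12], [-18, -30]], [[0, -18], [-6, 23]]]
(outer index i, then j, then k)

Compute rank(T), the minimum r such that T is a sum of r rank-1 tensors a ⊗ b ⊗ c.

2

Lower bound: the mode-2 unfolding of T (rows indexed by j, columns by (i,k) = (0,0), (0,1), (1,0), (1,1)) is [[0, 12, 0, -18], [-18, -30, -6, 23]].
There the 2×2 minor on rows j ∈ {0, 1}, columns (i,k) ∈ {(0,0), (0,1)} is det [[0, 12], [-18, -30]] = 216 ≠ 0, so this unfolding has rank ≥ 2; CP rank is at least every unfolding rank, so rank(T) ≥ 2. (Flattening ranks never certify an upper bound on CP rank; for that we must actually write T with 2 rank-1 terms.)
Upper bound — finding two terms. Write S_k = T[:,:,k] for the frontal slices: S₀ = [[0, -18], [0, -6]], S₁ = [[12, -30], [-18, 23]].
If T = a₁ ⊗ b₁ ⊗ c₁ + a₂ ⊗ b₂ ⊗ c₂ then each S_k = c₁[k]·a₁b₁ᵀ + c₂[k]·a₂b₂ᵀ. S₀ and S₁ are linearly independent, so a₁b₁ᵀ and a₂b₂ᵀ must span the same plane of matrices: they are the rank-1 matrices of the form x·S₀ + y·S₁.
det(x·S₀ + y·S₁) is −396·xy − 264·y² = (-132)·(3·x + 2·y)(y), vanishing at (x:y) = (2:-3) and (1:0).
M₁ = 2·S₀ − 3·S₁ = [[-36, 54], [54, -81]] = (-9)·[2, -3][2, -3]ᵀ and M₂ = S₀ = [[0, -18], [0, -6]] = (-6)·[3, 1][0, 1]ᵀ, so take a₁ = [2, -3], b₁ = [2, -3], a₂ = [3, 1], b₂ = [0, 1].
Each slice is an integer combination of E₁ = a₁b₁ᵀ and E₂ = a₂b₂ᵀ: S₀ = −6·E₂, S₁ = 3·E₁ − 4·E₂; reading off coefficients, c₁ = [0, 3] and c₂ = [-6, -4].
Hence T = [2, -3] ⊗ [2, -3] ⊗ [0, 3] + [3, 1] ⊗ [0, 1] ⊗ [-6, -4], so rank(T) ≤ 2.
These bounds meet, so rank(T) = 2.
Check entry T[0,0,1] = 12: (2)·(2)·(3) + (3)·(0)·(-4) = 12.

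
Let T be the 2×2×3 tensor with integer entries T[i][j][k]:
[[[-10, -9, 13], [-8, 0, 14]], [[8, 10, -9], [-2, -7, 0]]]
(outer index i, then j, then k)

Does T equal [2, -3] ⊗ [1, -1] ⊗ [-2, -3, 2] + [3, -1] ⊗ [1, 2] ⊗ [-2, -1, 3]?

Yes

Reconstruct entrywise from the claimed factors. For example, T[0,0,0] = -10 and Σₗ aₗ[0]bₗ[0]cₗ[0] = (2)·(1)·(-2) + (3)·(1)·(-2) = -10; checking all 12 entries, every one matches. The claim holds.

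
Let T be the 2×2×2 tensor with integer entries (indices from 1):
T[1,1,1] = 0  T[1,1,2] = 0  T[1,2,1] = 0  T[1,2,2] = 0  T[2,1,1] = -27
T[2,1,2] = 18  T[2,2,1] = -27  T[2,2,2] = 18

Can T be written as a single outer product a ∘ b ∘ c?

Yes

If T = a ∘ b ∘ c then every fibre of T is a multiple of the corresponding factor, so read the factors off the fibres through the nonzero entry T[2,1,1] = -27.
The mode-1 fibre T[:,1,1] = [0, -27] gives a = [0, 1] (primitive direction); the mode-2 fibre T[2,:,1] = [-27, -27] gives b = [1, 1]; then c[k] = T[2,1,k] / (a[2]·b[1]) = [-27, 18] / 1 = [-27, 18].
Expanding [0, 1] ∘ [1, 1] ∘ [-27, 18] reproduces all 8 entries of T, so T = [0, 1] ∘ [1, 1] ∘ [-27, 18] and rank(T) ≤ 1.
Equivalently every frontal slice T[:,:,k] is c[k] times the rank-1 matrix [0, 1] ∘ [1, 1]. So T has rank 1 (it is nonzero).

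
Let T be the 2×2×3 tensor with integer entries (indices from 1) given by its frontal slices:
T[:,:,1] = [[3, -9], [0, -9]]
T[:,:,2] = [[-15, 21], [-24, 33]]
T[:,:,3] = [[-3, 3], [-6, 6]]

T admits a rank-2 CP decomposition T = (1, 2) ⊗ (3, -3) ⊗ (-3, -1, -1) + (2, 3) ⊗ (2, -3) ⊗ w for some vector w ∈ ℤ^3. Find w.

Subtract the known terms from T to get the rank-1 residual R = (2, 3) ⊗ (2, -3) ⊗ w, so R[i,j,k] = a[i]·b[j]·w[k]. Pick indices with nonzero a[1]·b[1] = (2)·(2) = 4. Only the fibre through (1,1,·) is needed: R[1,1,:] = T[1,1,:] − Σₗ aₗ[1]bₗ[1]cₗ = [3, -15, -3] − (1)·(3)·(-3, -1, -1) = [12, -12, 0]. Then w[k] = R[1,1,k] / 4 for each k, giving w = [12, -12, 0] / 4 = (3, -3, 0).

w = (3, -3, 0)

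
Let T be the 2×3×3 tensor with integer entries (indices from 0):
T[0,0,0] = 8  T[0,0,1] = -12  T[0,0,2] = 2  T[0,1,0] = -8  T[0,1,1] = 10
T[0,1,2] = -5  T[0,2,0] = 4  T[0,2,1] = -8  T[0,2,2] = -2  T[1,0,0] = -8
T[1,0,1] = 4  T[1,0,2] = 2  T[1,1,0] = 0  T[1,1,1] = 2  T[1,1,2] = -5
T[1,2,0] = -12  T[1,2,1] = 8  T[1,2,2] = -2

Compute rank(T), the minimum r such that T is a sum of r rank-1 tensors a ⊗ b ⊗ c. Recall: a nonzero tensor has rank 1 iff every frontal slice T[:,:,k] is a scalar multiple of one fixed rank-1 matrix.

Lower bound: the mode-3 unfolding of T (rows indexed by k, columns by (i,j) = (0,0), (0,1), (0,2), (1,0), (1,1), (1,2)) is [[8, -8, 4, -8, 0, -12], [-12, 10, -8, 4, 2, 8], [2, -5, -2, 2, -5, -2]].
There the 3×3 minor on rows k ∈ {0, 1, 2}, columns (i,j) ∈ {(0,0), (0,1), (1,0)} is det [[8, -8, -8], [-12, 10, 4], [2, -5, 2]] = -256 ≠ 0, so this unfolding has rank ≥ 3; CP rank is at least every unfolding rank, so rank(T) ≥ 3. (Unfolding ranks only ever bound the CP rank from below — rank(T) can be strictly larger than all of them — so the matching upper bound has to come from an explicit 3-term decomposition.)
Upper bound: T is a sum of 3 rank-1 terms, T = [1, -1] ⊗ [2, -1, 2] ⊗ [4, -4, 0] + [1, 1] ⊗ [0, 1, 1] ⊗ [-4, 4, -4] + [1, 1] ⊗ [2, -1, 2] ⊗ [0, -2, 1] (written with every a and b primitive with positive leading entry and the scale carried by c; CP decompositions are not unique, and this one is verified by expanding entrywise), so rank(T) ≤ 3.
These bounds meet, so rank(T) = 3.

3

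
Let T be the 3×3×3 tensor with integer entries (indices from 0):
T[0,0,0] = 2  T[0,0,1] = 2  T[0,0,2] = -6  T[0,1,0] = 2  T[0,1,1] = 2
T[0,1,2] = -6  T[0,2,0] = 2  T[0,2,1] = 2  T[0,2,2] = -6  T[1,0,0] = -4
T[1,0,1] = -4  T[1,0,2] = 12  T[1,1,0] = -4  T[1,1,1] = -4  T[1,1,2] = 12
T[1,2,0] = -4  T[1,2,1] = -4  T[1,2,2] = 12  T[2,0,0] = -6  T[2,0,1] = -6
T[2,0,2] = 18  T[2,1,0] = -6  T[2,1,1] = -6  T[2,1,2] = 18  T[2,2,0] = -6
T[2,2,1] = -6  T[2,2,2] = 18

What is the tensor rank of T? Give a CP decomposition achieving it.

rank(T) = 1

Lower bound: T ≠ 0 (e.g. T[0,0,0] = 2), so rank(T) ≥ 1.
Upper bound: the mode-1 fibre T[:,0,0] = [2, -4, -6] gives a = [1, -2, -3] (primitive direction); the mode-2 fibre T[0,:,0] = [2, 2, 2] gives b = [1, 1, 1]; then c[k] = T[0,0,k] / (a[0]·b[0]) = [2, 2, -6] / 1 = [2, 2, -6].
Expanding [1, -2, -3] (x) [1, 1, 1] (x) [2, 2, -6] reproduces all 27 entries of T, so T = [1, -2, -3] (x) [1, 1, 1] (x) [2, 2, -6] and rank(T) ≤ 1.
These bounds meet, so rank(T) = 1.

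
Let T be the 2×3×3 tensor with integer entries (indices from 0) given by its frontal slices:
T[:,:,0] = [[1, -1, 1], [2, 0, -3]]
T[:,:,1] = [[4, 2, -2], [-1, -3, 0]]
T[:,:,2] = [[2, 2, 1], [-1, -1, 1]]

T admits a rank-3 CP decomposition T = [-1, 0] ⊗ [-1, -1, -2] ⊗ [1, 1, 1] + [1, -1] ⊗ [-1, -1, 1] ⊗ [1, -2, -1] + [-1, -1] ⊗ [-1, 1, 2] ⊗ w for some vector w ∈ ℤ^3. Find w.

Subtract the known terms from T to get the rank-1 residual R = [-1, -1] ⊗ [-1, 1, 2] ⊗ w, so R[i,j,k] = a[i]·b[j]·w[k]. Pick indices with nonzero a[0]·b[0] = (-1)·(-1) = 1. Only the fibre through (0,0,·) is needed: R[0,0,:] = T[0,0,:] − Σₗ aₗ[0]bₗ[0]cₗ = [1, 4, 2] − (-1)·(-1)·[1, 1, 1] − (1)·(-1)·[1, -2, -1] = [1, 1, 0]. Then w[k] = R[0,0,k] / 1 for each k, giving w = [1, 1, 0] / 1 = [1, 1, 0].

w = [1, 1, 0]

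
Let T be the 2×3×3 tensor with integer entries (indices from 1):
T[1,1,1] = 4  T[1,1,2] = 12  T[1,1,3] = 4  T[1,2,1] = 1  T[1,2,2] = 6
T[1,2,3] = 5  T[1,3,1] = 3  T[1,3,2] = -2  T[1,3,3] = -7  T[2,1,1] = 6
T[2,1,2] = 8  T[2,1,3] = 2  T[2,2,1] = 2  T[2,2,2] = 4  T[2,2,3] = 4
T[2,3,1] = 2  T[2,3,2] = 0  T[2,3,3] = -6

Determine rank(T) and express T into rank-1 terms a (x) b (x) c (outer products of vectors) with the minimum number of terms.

Lower bound: the mode-2 unfolding of T (rows indexed by j, columns by (i,k) = (1,1), (1,2), (1,3), (2,1), (2,2), (2,3)) is [[4, 12, 4, 6, 8, 2], [1, 6, 5, 2, 4, 4], [3, -2, -7, 2, 0, -6]].
There the 3×3 minor on rows j ∈ {1, 2, 3}, columns (i,k) ∈ {(1,1), (1,2), (1,3)} is det [[4, 12, 4], [1, 6, 5], [3, -2, -7]] = 56 ≠ 0, so this unfolding has rank ≥ 3; CP rank is at least every unfolding rank, so rank(T) ≥ 3. (This is only a lower bound: in general the CP rank may exceed every unfolding rank, so we still need to exhibit 3 rank-1 terms summing to T.)
Upper bound: T is a sum of 3 rank-1 terms, T = [1, 0] (x) [2, 1, -1] (x) [-1, 2, 1] + [1, 1] (x) [1, 0, 1] (x) [4, 4, -2] + [1, 1] (x) [1, 1, -1] (x) [2, 4, 4] (written with every a and b primitive with positive leading entry and the scale carried by c; CP decompositions are not unique, and this one is verified by expanding entrywise), so rank(T) ≤ 3.
These bounds meet, so rank(T) = 3.

rank(T) = 3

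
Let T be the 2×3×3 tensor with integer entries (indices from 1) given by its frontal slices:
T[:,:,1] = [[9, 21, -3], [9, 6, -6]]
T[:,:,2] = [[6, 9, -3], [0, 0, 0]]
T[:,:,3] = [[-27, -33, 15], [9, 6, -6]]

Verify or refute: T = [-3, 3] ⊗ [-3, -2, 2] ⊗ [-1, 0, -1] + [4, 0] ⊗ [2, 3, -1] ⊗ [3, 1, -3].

No

Reconstruct entry (1,1,1) from the claimed factors: Σₗ aₗ[1]bₗ[1]cₗ[1] = (-3)·(-3)·(-1) + (4)·(2)·(3) = 15, but T[1,1,1] = 9. The claim is false.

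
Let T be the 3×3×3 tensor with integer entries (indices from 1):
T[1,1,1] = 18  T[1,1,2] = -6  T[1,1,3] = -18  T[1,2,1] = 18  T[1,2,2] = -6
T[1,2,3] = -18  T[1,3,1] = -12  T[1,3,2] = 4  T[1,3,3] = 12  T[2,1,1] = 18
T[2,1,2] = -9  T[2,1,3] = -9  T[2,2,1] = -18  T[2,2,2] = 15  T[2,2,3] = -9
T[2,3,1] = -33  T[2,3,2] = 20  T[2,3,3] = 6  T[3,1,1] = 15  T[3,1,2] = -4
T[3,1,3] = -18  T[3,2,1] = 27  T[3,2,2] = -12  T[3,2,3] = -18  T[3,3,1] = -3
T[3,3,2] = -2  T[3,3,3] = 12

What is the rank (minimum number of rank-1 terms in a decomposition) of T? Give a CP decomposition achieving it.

Lower bound: the mode-2 unfolding of T (rows indexed by j, columns by (i,k) = (1,1), (1,2), (1,3), (2,1), (2,2), (2,3), (3,1), (3,2), (3,3)) is [[18, -6, -18, 18, -9, -9, 15, -4, -18], [18, -6, -18, -18, 15, -9, 27, -12, -18], [-12, 4, 12, -33, 20, 6, -3, -2, 12]].
There the 2×2 minor on rows j ∈ {1, 2}, columns (i,k) ∈ {(1,1), (2,1)} is det [[18, 18], [18, -18]] = -648 ≠ 0, so this unfolding has rank ≥ 2; CP rank is at least every unfolding rank, so rank(T) ≥ 2. (Unfolding ranks only ever bound the CP rank from below — rank(T) can be strictly larger than all of them — so the matching upper bound has to come from an explicit 2-term decomposition.)
Upper bound — finding two terms. Write S_k = T[:,:,k] for the frontal slices: S₁ = [[18, 18, -12], [18, -18, -33], [15, 27, -3]], S₂ = [[-6, -6, 4], [-9, 15, 20], [-4, -12, -2]], S₃ = [[-18, -18, 12], [-9, -9, 6], [-18, -18, 12]].
If T = a₁ ⊗ b₁ ⊗ c₁ + a₂ ⊗ b₂ ⊗ c₂ then each S_k = c₁[k]·a₁b₁ᵀ + c₂[k]·a₂b₂ᵀ. S₁ and S₂ are linearly independent, so a₁b₁ᵀ and a₂b₂ᵀ must span the same plane of matrices: they are the rank-1 matrices of the form x·S₁ + y·S₂.
The 2×2 minor of x·S₁ + y·S₂ on rows {1,2}, columns {1,2} is −648·x² + 648·xy − 144·y² = (-72)·(3·x − 2·y)(3·x − y), vanishing at (x:y) = (2:3) and (1:3).
M₁ = 2·S₁ + 3·S₂ = [[18, 18, -12], [9, 9, -6], [18, 18, -12]] = 3·[2, 1, 2][3, 3, -2]ᵀ and M₂ = S₁ + 3·S₂ = [[0, 0, 0], [-9, 27, 27], [3, -9, -9]] = (-3)·[0, 3, -1][1, -3, -3]ᵀ, so take a₁ = [2, 1, 2], b₁ = [3, 3, -2], a₂ = [0, 3, -1], b₂ = [1, -3, -3].
Each slice is an integer combination of E₁ = a₁b₁ᵀ and E₂ = a₂b₂ᵀ: S₁ = 3·E₁ + 3·E₂, S₂ = −E₁ − 2·E₂, S₃ = −3·E₁; reading off coefficients, c₁ = [3, -1, -3] and c₂ = [3, -2, 0].
Hence T = [2, 1, 2] ⊗ [3, 3, -2] ⊗ [3, -1, -3] + [0, 3, -1] ⊗ [1, -3, -3] ⊗ [3, -2, 0], so rank(T) ≤ 2.
These bounds meet, so rank(T) = 2.

rank(T) = 2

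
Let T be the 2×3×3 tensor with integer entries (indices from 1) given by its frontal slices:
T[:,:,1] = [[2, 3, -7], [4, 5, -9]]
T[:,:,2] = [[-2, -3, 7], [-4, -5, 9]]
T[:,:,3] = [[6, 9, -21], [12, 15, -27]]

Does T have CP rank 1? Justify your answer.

The mode-1 unfolding of T (rows indexed by i, columns by (j,k) = (1,1), (1,2), (1,3), (2,1), (2,2), (2,3), (3,1), (3,2), (3,3)) is [[2, -2, 6, 3, -3, 9, -7, 7, -21], [4, -4, 12, 5, -5, 15, -9, 9, -27]].
There the 2×2 minor on rows i ∈ {1, 2}, columns (j,k) ∈ {(1,1), (2,1)} is det [[2, 3], [4, 5]] = -2 ≠ 0, so this unfolding has rank ≥ 2; CP rank is at least every unfolding rank, so rank(T) ≥ 2.
In particular rank(T) ≥ 2 > 1, so T is not rank-1.

No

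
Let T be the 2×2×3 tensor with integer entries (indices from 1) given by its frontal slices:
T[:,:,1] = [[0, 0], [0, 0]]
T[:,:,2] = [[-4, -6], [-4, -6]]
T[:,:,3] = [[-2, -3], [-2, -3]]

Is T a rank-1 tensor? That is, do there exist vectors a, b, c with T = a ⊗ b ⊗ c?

Yes

If T = a ⊗ b ⊗ c then every fibre of T is a multiple of the corresponding factor, so read the factors off the fibres through the nonzero entry T[1,1,2] = -4.
The mode-1 fibre T[:,1,2] = [-4, -4] gives a = (1, 1) (primitive direction); the mode-2 fibre T[1,:,2] = [-4, -6] gives b = (2, 3); then c[k] = T[1,1,k] / (a[1]·b[1]) = [0, -4, -2] / 2 = (0, -2, -1).
Expanding (1, 1) ⊗ (2, 3) ⊗ (0, -2, -1) reproduces all 12 entries of T, so T = (1, 1) ⊗ (2, 3) ⊗ (0, -2, -1) and rank(T) ≤ 1.
Equivalently every frontal slice T[:,:,k] is c[k] times the rank-1 matrix (1, 1) ⊗ (2, 3). So T has rank 1 (it is nonzero).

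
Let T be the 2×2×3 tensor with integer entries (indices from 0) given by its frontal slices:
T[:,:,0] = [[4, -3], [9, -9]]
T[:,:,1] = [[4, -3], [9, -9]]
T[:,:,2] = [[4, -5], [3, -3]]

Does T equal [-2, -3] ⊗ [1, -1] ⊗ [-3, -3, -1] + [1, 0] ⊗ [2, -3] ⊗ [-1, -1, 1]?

Reconstruct entrywise from the claimed factors. For example, T[1,0,0] = 9 and Σₗ aₗ[1]bₗ[0]cₗ[0] = (-3)·(1)·(-3) + (0)·(2)·(-1) = 9; checking all 12 entries, every one matches. The claim holds.

Yes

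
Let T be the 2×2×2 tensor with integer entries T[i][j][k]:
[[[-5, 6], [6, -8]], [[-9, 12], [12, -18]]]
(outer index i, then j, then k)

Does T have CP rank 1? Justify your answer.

No

The mode-3 unfolding of T (rows indexed by k, columns by (i,j) = (0,0), (0,1), (1,0), (1,1)) is [[-5, 6, -9, 12], [6, -8, 12, -18]].
There the 2×2 minor on rows k ∈ {0, 1}, columns (i,j) ∈ {(0,0), (0,1)} is det [[-5, 6], [6, -8]] = 4 ≠ 0, so this unfolding has rank ≥ 2; CP rank is at least every unfolding rank, so rank(T) ≥ 2.
In particular rank(T) ≥ 2 > 1, so T is not rank-1.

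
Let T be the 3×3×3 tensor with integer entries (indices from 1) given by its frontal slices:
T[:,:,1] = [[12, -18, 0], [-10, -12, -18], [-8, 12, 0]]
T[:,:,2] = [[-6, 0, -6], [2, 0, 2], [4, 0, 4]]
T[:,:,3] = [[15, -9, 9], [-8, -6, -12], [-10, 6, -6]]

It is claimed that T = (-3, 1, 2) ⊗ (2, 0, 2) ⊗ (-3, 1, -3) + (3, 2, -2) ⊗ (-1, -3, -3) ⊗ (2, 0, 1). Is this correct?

Reconstruct entrywise from the claimed factors. For example, T[3,1,3] = -10 and Σₗ aₗ[3]bₗ[1]cₗ[3] = (2)·(2)·(-3) + (-2)·(-1)·(1) = -10; checking all 27 entries, every one matches. The claim holds.

Yes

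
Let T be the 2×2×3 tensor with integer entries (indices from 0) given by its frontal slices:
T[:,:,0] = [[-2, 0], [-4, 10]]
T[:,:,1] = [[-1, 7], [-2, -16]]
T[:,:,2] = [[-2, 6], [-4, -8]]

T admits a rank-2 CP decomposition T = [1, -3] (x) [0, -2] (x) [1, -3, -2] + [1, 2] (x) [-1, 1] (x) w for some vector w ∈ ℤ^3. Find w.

Subtract the known terms from T to get the rank-1 residual R = [1, 2] (x) [-1, 1] (x) w, so R[i,j,k] = a[i]·b[j]·w[k]. Pick indices with nonzero a[0]·b[0] = (1)·(-1) = -1. Only the fibre through (0,0,·) is needed: R[0,0,:] = T[0,0,:] − Σₗ aₗ[0]bₗ[0]cₗ = [-2, -1, -2] − (1)·(0)·[1, -3, -2] = [-2, -1, -2]. Then w[k] = R[0,0,k] / -1 for each k, giving w = [-2, -1, -2] / -1 = [2, 1, 2].

w = [2, 1, 2]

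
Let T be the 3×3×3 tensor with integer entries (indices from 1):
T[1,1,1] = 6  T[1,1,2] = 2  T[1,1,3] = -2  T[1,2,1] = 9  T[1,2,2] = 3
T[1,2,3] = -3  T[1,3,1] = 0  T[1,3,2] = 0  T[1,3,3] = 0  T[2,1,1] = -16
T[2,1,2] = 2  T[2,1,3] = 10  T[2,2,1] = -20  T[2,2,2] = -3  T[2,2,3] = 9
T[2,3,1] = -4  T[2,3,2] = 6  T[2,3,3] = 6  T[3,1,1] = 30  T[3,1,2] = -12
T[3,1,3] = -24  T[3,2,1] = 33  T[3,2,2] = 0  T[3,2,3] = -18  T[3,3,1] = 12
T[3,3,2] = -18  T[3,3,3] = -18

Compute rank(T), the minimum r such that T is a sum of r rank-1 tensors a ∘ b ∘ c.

2

Lower bound: in the mode-2 unfolding of T (rows indexed by j, columns by (i,k)) the 2×2 minor on rows j ∈ {1, 2}, columns (i,k) ∈ {(1,1), (2,1)} is det [[6, -16], [9, -20]] = 24 ≠ 0, so that unfolding has rank ≥ 2 and hence rank(T) ≥ 2 (CP rank is at least every unfolding rank, though it can be larger).
Upper bound: with S_k = T[:,:,k], the two rank-1 terms a₁b₁ᵀ, a₂b₂ᵀ are the rank-1 members of the pencil x·S₁ + y·S₂.
The 2×2 minor of x·S₁ + y·S₂ on rows {1,2}, columns {1,2} is 24·x² − 28·xy − 12·y² = 4·(2·x − 3·y)(3·x + y), vanishing at (x:y) = (3:2) and (1:-3).
M₁ = 3·S₁ + 2·S₂ = [[22, 33, 0], [-44, -66, 0], [66, 99, 0]] = 11·[1, -2, 3][2, 3, 0]ᵀ and M₂ = S₁ − 3·S₂ = [[0, 0, 0], [-22, -11, -22], [66, 33, 66]] = (-11)·[0, 1, -3][2, 1, 2]ᵀ, so take a₁ = [1, -2, 3], b₁ = [2, 3, 0], a₂ = [0, 1, -3], b₂ = [2, 1, 2].
Each slice is an integer combination of E₁ = a₁b₁ᵀ and E₂ = a₂b₂ᵀ: S₁ = 3·E₁ − 2·E₂, S₂ = E₁ + 3·E₂, S₃ = −E₁ + 3·E₂; reading off coefficients, c₁ = [3, 1, -1] and c₂ = [-2, 3, 3].
Hence T = [1, -2, 3] ∘ [2, 3, 0] ∘ [3, 1, -1] + [0, 1, -3] ∘ [2, 1, 2] ∘ [-2, 3, 3], so rank(T) ≤ 2.
These bounds meet, so rank(T) = 2.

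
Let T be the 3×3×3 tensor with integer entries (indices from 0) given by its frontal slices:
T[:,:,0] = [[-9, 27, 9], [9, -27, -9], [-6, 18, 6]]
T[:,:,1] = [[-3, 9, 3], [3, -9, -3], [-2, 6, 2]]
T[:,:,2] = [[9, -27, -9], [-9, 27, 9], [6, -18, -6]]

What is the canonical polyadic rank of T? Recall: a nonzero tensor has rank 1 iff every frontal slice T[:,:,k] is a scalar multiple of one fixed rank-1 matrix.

1

Lower bound: T ≠ 0 (e.g. T[0,0,0] = -9), so rank(T) ≥ 1.
Upper bound: if T = a ⊗ b ⊗ c then every fibre of T is a multiple of the corresponding factor, so read the factors off the fibres through the nonzero entry T[0,0,0] = -9.
The mode-1 fibre T[:,0,0] = [-9, 9, -6] gives a = [3, -3, 2] (primitive direction); the mode-2 fibre T[0,:,0] = [-9, 27, 9] gives b = [1, -3, -1]; then c[k] = T[0,0,k] / (a[0]·b[0]) = [-9, -3, 9] / 3 = [-3, -1, 3].
Expanding [3, -3, 2] ⊗ [1, -3, -1] ⊗ [-3, -1, 3] reproduces all 27 entries of T, so T = [3, -3, 2] ⊗ [1, -3, -1] ⊗ [-3, -1, 3] and rank(T) ≤ 1.
These bounds meet, so rank(T) = 1.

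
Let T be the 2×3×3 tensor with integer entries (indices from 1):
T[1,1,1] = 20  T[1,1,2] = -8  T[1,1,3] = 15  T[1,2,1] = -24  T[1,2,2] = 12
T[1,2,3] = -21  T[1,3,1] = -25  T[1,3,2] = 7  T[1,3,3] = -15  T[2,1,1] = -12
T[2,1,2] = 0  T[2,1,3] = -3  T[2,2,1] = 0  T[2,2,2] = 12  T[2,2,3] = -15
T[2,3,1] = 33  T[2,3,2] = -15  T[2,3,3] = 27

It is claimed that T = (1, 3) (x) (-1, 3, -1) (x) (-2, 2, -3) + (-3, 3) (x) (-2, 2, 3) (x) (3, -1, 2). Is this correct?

Reconstruct entrywise from the claimed factors. For example, T[1,3,3] = -15 and Σₗ aₗ[1]bₗ[3]cₗ[3] = (1)·(-1)·(-3) + (-3)·(3)·(2) = -15; checking all 18 entries, every one matches. The claim holds.

Yes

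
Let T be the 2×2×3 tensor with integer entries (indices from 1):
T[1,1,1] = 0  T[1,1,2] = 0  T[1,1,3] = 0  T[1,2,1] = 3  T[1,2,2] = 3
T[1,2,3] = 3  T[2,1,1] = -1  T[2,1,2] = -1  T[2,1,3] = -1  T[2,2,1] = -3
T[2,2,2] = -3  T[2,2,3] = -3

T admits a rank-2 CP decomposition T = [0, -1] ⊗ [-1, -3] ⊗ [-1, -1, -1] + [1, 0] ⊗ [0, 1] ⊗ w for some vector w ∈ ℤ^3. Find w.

Subtract the known terms from T to get the rank-1 residual R = [1, 0] ⊗ [0, 1] ⊗ w, so R[i,j,k] = a[i]·b[j]·w[k]. Pick indices with nonzero a[1]·b[2] = (1)·(1) = 1. Only the fibre through (1,2,·) is needed: R[1,2,:] = T[1,2,:] − Σₗ aₗ[1]bₗ[2]cₗ = [3, 3, 3] − (0)·(-3)·[-1, -1, -1] = [3, 3, 3]. Then w[k] = R[1,2,k] / 1 for each k, giving w = [3, 3, 3] / 1 = [3, 3, 3].

w = [3, 3, 3]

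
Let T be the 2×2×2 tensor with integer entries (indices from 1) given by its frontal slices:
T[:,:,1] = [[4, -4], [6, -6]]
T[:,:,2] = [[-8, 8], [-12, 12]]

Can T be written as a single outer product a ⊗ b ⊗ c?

If T = a ⊗ b ⊗ c then every fibre of T is a multiple of the corresponding factor, so read the factors off the fibres through the nonzero entry T[1,1,1] = 4.
The mode-1 fibre T[:,1,1] = [4, 6] gives a = [2, 3] (primitive direction); the mode-2 fibre T[1,:,1] = [4, -4] gives b = [1, -1]; then c[k] = T[1,1,k] / (a[1]·b[1]) = [4, -8] / 2 = [2, -4].
Expanding [2, 3] ⊗ [1, -1] ⊗ [2, -4] reproduces all 8 entries of T, so T = [2, 3] ⊗ [1, -1] ⊗ [2, -4] and rank(T) ≤ 1.
Equivalently every frontal slice T[:,:,k] is c[k] times the rank-1 matrix [2, 3] ⊗ [1, -1]. So T has rank 1 (it is nonzero).

Yes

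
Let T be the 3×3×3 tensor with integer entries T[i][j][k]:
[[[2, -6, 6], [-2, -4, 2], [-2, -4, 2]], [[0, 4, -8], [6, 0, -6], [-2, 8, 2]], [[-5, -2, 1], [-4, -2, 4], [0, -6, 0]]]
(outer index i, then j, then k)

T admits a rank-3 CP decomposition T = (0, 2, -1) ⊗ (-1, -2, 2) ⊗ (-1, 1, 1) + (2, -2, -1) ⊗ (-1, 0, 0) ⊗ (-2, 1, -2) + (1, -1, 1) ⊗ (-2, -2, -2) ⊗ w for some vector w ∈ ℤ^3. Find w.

w = (1, 2, -1)

Subtract the known terms from T to get the rank-1 residual R = (1, -1, 1) ⊗ (-2, -2, -2) ⊗ w, so R[i,j,k] = a[i]·b[j]·w[k]. Pick indices with nonzero a[0]·b[0] = (1)·(-2) = -2. Only the fibre through (0,0,·) is needed: R[0,0,:] = T[0,0,:] − Σₗ aₗ[0]bₗ[0]cₗ = [2, -6, 6] − (0)·(-1)·(-1, 1, 1) − (2)·(-1)·(-2, 1, -2) = [-2, -4, 2]. Then w[k] = R[0,0,k] / -2 for each k, giving w = [-2, -4, 2] / -2 = (1, 2, -1).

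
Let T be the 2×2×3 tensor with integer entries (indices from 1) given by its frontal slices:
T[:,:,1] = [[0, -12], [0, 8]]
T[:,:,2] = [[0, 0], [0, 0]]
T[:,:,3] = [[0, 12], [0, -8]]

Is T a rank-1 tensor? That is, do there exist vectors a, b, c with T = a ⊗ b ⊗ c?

The mode-1 fibre T[:,2,1] = [-12, 8] gives a = (3, -2) (primitive direction); the mode-2 fibre T[1,:,1] = [0, -12] gives b = (0, 1); then c[k] = T[1,2,k] / (a[1]·b[2]) = [-12, 0, 12] / 3 = (-4, 0, 4).
Expanding (3, -2) ⊗ (0, 1) ⊗ (-4, 0, 4) reproduces all 12 entries of T, so T = (3, -2) ⊗ (0, 1) ⊗ (-4, 0, 4) and rank(T) ≤ 1.
Equivalently every frontal slice T[:,:,k] is c[k] times the rank-1 matrix (3, -2) ⊗ (0, 1). So T has rank 1 (it is nonzero).

Yes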